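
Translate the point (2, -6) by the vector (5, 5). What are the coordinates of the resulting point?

Translation by (5, 5) (homogeneous matrix [[1, 0, 5], [0, 1, 5], [0, 0, 1]]):
x' = 2 + 5 = 7
y' = -6 + 5 = -1
Result: (7, -1)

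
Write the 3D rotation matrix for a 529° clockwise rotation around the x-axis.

Rotation matrix for clockwise 529° around x-axis:
A clockwise rotation by 529° is a counterclockwise rotation by -529°.
cos(-529°) = -0.9816, sin(-529°) = -0.1908
Result: [[1, 0, 0], [0, -0.9816, 0.1908], [0, -0.1908, -0.9816]]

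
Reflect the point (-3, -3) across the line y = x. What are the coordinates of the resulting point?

Reflection across line y = x: (-3, -3) → (-3, -3)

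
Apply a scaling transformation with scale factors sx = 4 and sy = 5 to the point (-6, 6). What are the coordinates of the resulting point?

Scaling matrix:
[[4, 0], [0, 5]]
Result: (-6 × 4, 6 × 5) = (-24, 30)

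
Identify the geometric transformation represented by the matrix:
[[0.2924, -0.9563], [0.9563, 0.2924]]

This matrix represents: rotation by 73° counterclockwise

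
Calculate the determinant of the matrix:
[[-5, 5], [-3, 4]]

For a 2×2 matrix [[a, b], [c, d]], det = ad - bc
det = (-5)(4) - (5)(-3) = -20 - -15 = -5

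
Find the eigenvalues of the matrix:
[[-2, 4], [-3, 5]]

Characteristic equation: det(A - λI) = 0
λ² - (trace)λ + (det) = 0
trace = -2 + 5 = 3, det = (-2)(5) - (4)(-3) = 2
λ² - (3)λ + (2) = 0
λ = (3 ± √((3)² - 4·(2))) / 2 = (3 ± √1) / 2
Solving: λ = 1, 2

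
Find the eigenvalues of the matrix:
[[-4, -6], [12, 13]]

Characteristic equation: det(A - λI) = 0
λ² - (trace)λ + (det) = 0
trace = -4 + 13 = 9, det = (-4)(13) - (-6)(12) = 20
λ² - (9)λ + (20) = 0
λ = (9 ± √((9)² - 4·(20))) / 2 = (9 ± √1) / 2
Solving: λ = 4, 5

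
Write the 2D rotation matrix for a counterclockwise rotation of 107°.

Rotation matrix formula: [[cos θ, -sin θ], [sin θ, cos θ]]
For θ = 107°:
cos(107°) = -0.2924
sin(107°) = 0.9563
Result: [[-0.2924, -0.9563], [0.9563, -0.2924]]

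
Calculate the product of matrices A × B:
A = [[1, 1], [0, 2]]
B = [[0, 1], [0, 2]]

Matrix multiplication:
C[0][0] = 1×0 + 1×0 = 0
C[0][1] = 1×1 + 1×2 = 3
C[1][0] = 0×0 + 2×0 = 0
C[1][1] = 0×1 + 2×2 = 4
Result: [[0, 3], [0, 4]]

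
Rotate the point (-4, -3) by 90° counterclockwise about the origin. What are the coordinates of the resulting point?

Rotation matrix for 90°: [[cos 90°, -sin 90°], [sin 90°, cos 90°]] = [[0, -1], [1, 0]]
[[0, -1], [1, 0]] × [-4, -3]ᵀ = [3, -4]ᵀ
Result: (3, -4)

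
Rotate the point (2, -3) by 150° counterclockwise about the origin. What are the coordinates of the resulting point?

Rotation matrix for 150°: [[cos 150°, -sin 150°], [sin 150°, cos 150°]] ≈ [[-0.866025, -0.500000], [0.500000, -0.866025]]
[[-0.866025, -0.500000], [0.500000, -0.866025]] × [2, -3]ᵀ ≈ [-0.2321, 3.5981]ᵀ
Result: (-0.2321, 3.5981)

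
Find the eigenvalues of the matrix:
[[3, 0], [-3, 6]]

Characteristic equation: det(A - λI) = 0
λ² - (trace)λ + (det) = 0
trace = 3 + 6 = 9, det = (3)(6) - (0)(-3) = 18
λ² - (9)λ + (18) = 0
λ = (9 ± √((9)² - 4·(18))) / 2 = (9 ± √9) / 2
Solving: λ = 3, 6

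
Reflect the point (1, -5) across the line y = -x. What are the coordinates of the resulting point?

Reflection across line y = -x: (1, -5) → (5, -1)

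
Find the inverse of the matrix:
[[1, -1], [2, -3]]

For [[a,b],[c,d]], inverse = (1/det)·[[d,-b],[-c,a]]
det = (1)(-3) - (-1)(2) = -3 - -2 = -1
Inverse = (1/-1)·[[-3, 1], [-2, 1]]
= [[3, -1], [2, -1]]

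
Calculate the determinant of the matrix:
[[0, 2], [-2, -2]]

For a 2×2 matrix [[a, b], [c, d]], det = ad - bc
det = (0)(-2) - (2)(-2) = 0 - -4 = 4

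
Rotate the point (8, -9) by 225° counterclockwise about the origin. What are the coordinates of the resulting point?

Rotation matrix for 225°: [[cos 225°, -sin 225°], [sin 225°, cos 225°]] ≈ [[-0.707107, 0.707107], [-0.707107, -0.707107]]
[[-0.707107, 0.707107], [-0.707107, -0.707107]] × [8, -9]ᵀ ≈ [-12.0208, 0.7071]ᵀ
Result: (-12.0208, 0.7071)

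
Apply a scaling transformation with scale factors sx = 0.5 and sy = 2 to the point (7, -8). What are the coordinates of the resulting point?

Scaling matrix:
[[0.50, 0], [0, 2]]
Result: (7 × 0.5, -8 × 2) = (3.5, -16)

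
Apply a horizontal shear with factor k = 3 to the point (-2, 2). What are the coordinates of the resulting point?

Shear matrix for horizontal shear with factor k = 3:
[[1, 3], [0, 1]]
Result: (-2, 2) → (4, 2)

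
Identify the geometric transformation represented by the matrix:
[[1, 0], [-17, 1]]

This matrix represents: vertical shear with factor -17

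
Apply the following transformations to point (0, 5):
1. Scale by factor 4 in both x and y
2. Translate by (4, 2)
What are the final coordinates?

Step 1: Scale (0, 5) by 4 → (0, 20)
Step 2: Translate by (4, 2) → (4, 22)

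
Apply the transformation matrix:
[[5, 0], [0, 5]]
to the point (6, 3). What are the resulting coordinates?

Matrix multiplication:
[[5, 0], [0, 5]] × [6, 3]ᵀ
= [(5)(6) + (0)(3), (0)(6) + (5)(3)]ᵀ
= [30, 15]ᵀ
Result: (30, 15)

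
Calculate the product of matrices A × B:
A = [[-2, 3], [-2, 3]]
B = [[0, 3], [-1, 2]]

Matrix multiplication:
C[0][0] = -2×0 + 3×-1 = -3
C[0][1] = -2×3 + 3×2 = 0
C[1][0] = -2×0 + 3×-1 = -3
C[1][1] = -2×3 + 3×2 = 0
Result: [[-3, 0], [-3, 0]]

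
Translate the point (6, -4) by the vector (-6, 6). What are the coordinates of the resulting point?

Translation by (-6, 6) (homogeneous matrix [[1, 0, -6], [0, 1, 6], [0, 0, 1]]):
x' = 6 + -6 = 0
y' = -4 + 6 = 2
Result: (0, 2)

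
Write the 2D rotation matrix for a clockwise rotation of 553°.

Rotation matrix formula: [[cos θ, -sin θ], [sin θ, cos θ]]
A clockwise rotation by 553° is equivalent to a counterclockwise rotation by -553°.
For θ = -553°:
cos(-553°) = -0.9744
sin(-553°) = 0.2250
Result: [[-0.9744, -0.2250], [0.2250, -0.9744]]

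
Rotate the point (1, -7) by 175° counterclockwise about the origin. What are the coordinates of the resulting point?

Rotation matrix for 175°: [[cos 175°, -sin 175°], [sin 175°, cos 175°]] ≈ [[-0.996195, -0.087156], [0.087156, -0.996195]]
[[-0.996195, -0.087156], [0.087156, -0.996195]] × [1, -7]ᵀ ≈ [-0.3861, 7.0605]ᵀ
Result: (-0.3861, 7.0605)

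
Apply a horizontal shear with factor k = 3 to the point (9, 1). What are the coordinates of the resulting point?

Shear matrix for horizontal shear with factor k = 3:
[[1, 3], [0, 1]]
Result: (9, 1) → (12, 1)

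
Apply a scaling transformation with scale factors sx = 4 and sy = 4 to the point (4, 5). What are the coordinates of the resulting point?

Scaling matrix:
[[4, 0], [0, 4]]
Result: (4 × 4, 5 × 4) = (16, 20)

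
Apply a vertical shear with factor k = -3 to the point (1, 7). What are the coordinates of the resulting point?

Shear matrix for vertical shear with factor k = -3:
[[1, 0], [-3, 1]]
Result: (1, 7) → (1, 4)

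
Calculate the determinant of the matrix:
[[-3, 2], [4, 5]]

For a 2×2 matrix [[a, b], [c, d]], det = ad - bc
det = (-3)(5) - (2)(4) = -15 - 8 = -23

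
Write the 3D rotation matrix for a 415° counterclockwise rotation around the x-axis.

Rotation matrix for counterclockwise 415° around x-axis:
cos(415°) = 0.5736, sin(415°) = 0.8192
Result: [[1, 0, 0], [0, 0.5736, -0.8192], [0, 0.8192, 0.5736]]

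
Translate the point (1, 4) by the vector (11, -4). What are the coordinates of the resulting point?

Translation by (11, -4) (homogeneous matrix [[1, 0, 11], [0, 1, -4], [0, 0, 1]]):
x' = 1 + 11 = 12
y' = 4 + -4 = 0
Result: (12, 0)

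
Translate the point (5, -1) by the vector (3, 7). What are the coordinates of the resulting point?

Translation by (3, 7) (homogeneous matrix [[1, 0, 3], [0, 1, 7], [0, 0, 1]]):
x' = 5 + 3 = 8
y' = -1 + 7 = 6
Result: (8, 6)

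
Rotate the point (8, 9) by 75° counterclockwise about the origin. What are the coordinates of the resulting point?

Rotation matrix for 75°: [[cos 75°, -sin 75°], [sin 75°, cos 75°]] ≈ [[0.258819, -0.965926], [0.965926, 0.258819]]
[[0.258819, -0.965926], [0.965926, 0.258819]] × [8, 9]ᵀ ≈ [-6.6228, 10.0568]ᵀ
Result: (-6.6228, 10.0568)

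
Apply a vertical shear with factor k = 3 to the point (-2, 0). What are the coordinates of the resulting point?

Shear matrix for vertical shear with factor k = 3:
[[1, 0], [3, 1]]
Result: (-2, 0) → (-2, -6)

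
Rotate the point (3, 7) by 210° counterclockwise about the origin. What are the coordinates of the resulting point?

Rotation matrix for 210°: [[cos 210°, -sin 210°], [sin 210°, cos 210°]] ≈ [[-0.866025, 0.500000], [-0.500000, -0.866025]]
[[-0.866025, 0.500000], [-0.500000, -0.866025]] × [3, 7]ᵀ ≈ [0.9019, -7.5622]ᵀ
Result: (0.9019, -7.5622)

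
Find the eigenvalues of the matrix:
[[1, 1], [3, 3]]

Characteristic equation: det(A - λI) = 0
λ² - (trace)λ + (det) = 0
trace = 1 + 3 = 4, det = (1)(3) - (1)(3) = 0
λ² - (4)λ + (0) = 0
λ = (4 ± √((4)² - 4·(0))) / 2 = (4 ± √16) / 2
Solving: λ = 0, 4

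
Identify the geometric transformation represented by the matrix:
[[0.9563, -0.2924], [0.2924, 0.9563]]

This matrix represents: rotation by 17° counterclockwise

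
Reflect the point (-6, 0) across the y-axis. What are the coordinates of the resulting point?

Reflection across y-axis: (-6, 0) → (6, 0)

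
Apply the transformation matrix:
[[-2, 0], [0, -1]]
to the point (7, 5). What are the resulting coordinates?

Matrix multiplication:
[[-2, 0], [0, -1]] × [7, 5]ᵀ
= [(-2)(7) + (0)(5), (0)(7) + (-1)(5)]ᵀ
= [-14, -5]ᵀ
Result: (-14, -5)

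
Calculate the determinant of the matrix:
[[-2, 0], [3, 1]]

For a 2×2 matrix [[a, b], [c, d]], det = ad - bc
det = (-2)(1) - (0)(3) = -2 - 0 = -2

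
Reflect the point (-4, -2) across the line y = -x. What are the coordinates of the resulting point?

Reflection across line y = -x: (-4, -2) → (2, 4)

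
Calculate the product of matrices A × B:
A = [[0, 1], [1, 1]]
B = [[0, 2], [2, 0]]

Matrix multiplication:
C[0][0] = 0×0 + 1×2 = 2
C[0][1] = 0×2 + 1×0 = 0
C[1][0] = 1×0 + 1×2 = 2
C[1][1] = 1×2 + 1×0 = 2
Result: [[2, 0], [2, 2]]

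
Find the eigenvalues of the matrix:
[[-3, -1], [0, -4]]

Characteristic equation: det(A - λI) = 0
λ² - (trace)λ + (det) = 0
trace = -3 + -4 = -7, det = (-3)(-4) - (-1)(0) = 12
λ² - (-7)λ + (12) = 0
λ = (-7 ± √((-7)² - 4·(12))) / 2 = (-7 ± √1) / 2
Solving: λ = -4, -3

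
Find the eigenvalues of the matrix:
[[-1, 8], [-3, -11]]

Characteristic equation: det(A - λI) = 0
λ² - (trace)λ + (det) = 0
trace = -1 + -11 = -12, det = (-1)(-11) - (8)(-3) = 35
λ² - (-12)λ + (35) = 0
λ = (-12 ± √((-12)² - 4·(35))) / 2 = (-12 ± √4) / 2
Solving: λ = -7, -5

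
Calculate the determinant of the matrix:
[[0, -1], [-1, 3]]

For a 2×2 matrix [[a, b], [c, d]], det = ad - bc
det = (0)(3) - (-1)(-1) = 0 - 1 = -1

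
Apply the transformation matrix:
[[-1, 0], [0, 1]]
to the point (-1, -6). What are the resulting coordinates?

Matrix multiplication:
[[-1, 0], [0, 1]] × [-1, -6]ᵀ
= [(-1)(-1) + (0)(-6), (0)(-1) + (1)(-6)]ᵀ
= [1, -6]ᵀ
Result: (1, -6)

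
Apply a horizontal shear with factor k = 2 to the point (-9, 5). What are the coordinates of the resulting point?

Shear matrix for horizontal shear with factor k = 2:
[[1, 2], [0, 1]]
Result: (-9, 5) → (1, 5)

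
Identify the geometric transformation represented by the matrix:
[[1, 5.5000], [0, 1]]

This matrix represents: horizontal shear with factor 5.5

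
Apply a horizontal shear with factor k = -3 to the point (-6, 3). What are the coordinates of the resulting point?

Shear matrix for horizontal shear with factor k = -3:
[[1, -3], [0, 1]]
Result: (-6, 3) → (-15, 3)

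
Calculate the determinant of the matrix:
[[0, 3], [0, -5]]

For a 2×2 matrix [[a, b], [c, d]], det = ad - bc
det = (0)(-5) - (3)(0) = 0 - 0 = 0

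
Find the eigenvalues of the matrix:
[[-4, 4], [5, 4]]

Characteristic equation: det(A - λI) = 0
λ² - (trace)λ + (det) = 0
trace = -4 + 4 = 0, det = (-4)(4) - (4)(5) = -36
λ² - (0)λ + (-36) = 0
λ = (0 ± √((0)² - 4·(-36))) / 2 = (0 ± √144) / 2
Solving: λ = -6, 6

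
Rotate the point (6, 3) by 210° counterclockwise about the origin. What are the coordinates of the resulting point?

Rotation matrix for 210°: [[cos 210°, -sin 210°], [sin 210°, cos 210°]] ≈ [[-0.866025, 0.500000], [-0.500000, -0.866025]]
[[-0.866025, 0.500000], [-0.500000, -0.866025]] × [6, 3]ᵀ ≈ [-3.6962, -5.5981]ᵀ
Result: (-3.6962, -5.5981)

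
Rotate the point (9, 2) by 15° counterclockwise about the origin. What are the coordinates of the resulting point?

Rotation matrix for 15°: [[cos 15°, -sin 15°], [sin 15°, cos 15°]] ≈ [[0.965926, -0.258819], [0.258819, 0.965926]]
[[0.965926, -0.258819], [0.258819, 0.965926]] × [9, 2]ᵀ ≈ [8.1757, 4.2612]ᵀ
Result: (8.1757, 4.2612)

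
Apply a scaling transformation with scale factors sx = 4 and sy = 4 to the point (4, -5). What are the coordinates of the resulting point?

Scaling matrix:
[[4, 0], [0, 4]]
Result: (4 × 4, -5 × 4) = (16, -20)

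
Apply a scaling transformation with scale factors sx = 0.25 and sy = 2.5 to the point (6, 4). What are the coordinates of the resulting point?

Scaling matrix:
[[0.25, 0], [0, 2.50]]
Result: (6 × 0.25, 4 × 2.5) = (1.5, 10)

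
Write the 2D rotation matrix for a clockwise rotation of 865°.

Rotation matrix formula: [[cos θ, -sin θ], [sin θ, cos θ]]
A clockwise rotation by 865° is equivalent to a counterclockwise rotation by -865°.
For θ = -865°:
cos(-865°) = -0.8192
sin(-865°) = -0.5736
Result: [[-0.8192, 0.5736], [-0.5736, -0.8192]]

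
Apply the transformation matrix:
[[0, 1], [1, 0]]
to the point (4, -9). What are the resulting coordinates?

Matrix multiplication:
[[0, 1], [1, 0]] × [4, -9]ᵀ
= [(0)(4) + (1)(-9), (1)(4) + (0)(-9)]ᵀ
= [-9, 4]ᵀ
Result: (-9, 4)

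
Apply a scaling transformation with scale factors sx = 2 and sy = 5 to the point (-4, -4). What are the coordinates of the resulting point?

Scaling matrix:
[[2, 0], [0, 5]]
Result: (-4 × 2, -4 × 5) = (-8, -20)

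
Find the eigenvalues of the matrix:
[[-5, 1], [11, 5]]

Characteristic equation: det(A - λI) = 0
λ² - (trace)λ + (det) = 0
trace = -5 + 5 = 0, det = (-5)(5) - (1)(11) = -36
λ² - (0)λ + (-36) = 0
λ = (0 ± √((0)² - 4·(-36))) / 2 = (0 ± √144) / 2
Solving: λ = -6, 6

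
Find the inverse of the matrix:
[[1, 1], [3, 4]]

For [[a,b],[c,d]], inverse = (1/det)·[[d,-b],[-c,a]]
det = (1)(4) - (1)(3) = 4 - 3 = 1
Inverse = [[4, -1], [-3, 1]]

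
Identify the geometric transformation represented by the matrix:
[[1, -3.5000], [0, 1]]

This matrix represents: horizontal shear with factor -3.5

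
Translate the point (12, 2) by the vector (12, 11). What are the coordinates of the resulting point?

Translation by (12, 11) (homogeneous matrix [[1, 0, 12], [0, 1, 11], [0, 0, 1]]):
x' = 12 + 12 = 24
y' = 2 + 11 = 13
Result: (24, 13)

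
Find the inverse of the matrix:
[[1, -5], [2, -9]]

For [[a,b],[c,d]], inverse = (1/det)·[[d,-b],[-c,a]]
det = (1)(-9) - (-5)(2) = -9 - -10 = 1
Inverse = [[-9, 5], [-2, 1]]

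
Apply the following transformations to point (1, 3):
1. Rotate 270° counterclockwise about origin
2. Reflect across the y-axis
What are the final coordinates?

Step 1: Rotate 270° → (3, -1)
Step 2: Reflect across y-axis → (-3, -1)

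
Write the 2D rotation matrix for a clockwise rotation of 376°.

Rotation matrix formula: [[cos θ, -sin θ], [sin θ, cos θ]]
A clockwise rotation by 376° is equivalent to a counterclockwise rotation by -376°.
For θ = -376°:
cos(-376°) = 0.9613
sin(-376°) = -0.2756
Result: [[0.9613, 0.2756], [-0.2756, 0.9613]]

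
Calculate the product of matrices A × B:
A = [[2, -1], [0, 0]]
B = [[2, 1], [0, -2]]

Matrix multiplication:
C[0][0] = 2×2 + -1×0 = 4
C[0][1] = 2×1 + -1×-2 = 4
C[1][0] = 0×2 + 0×0 = 0
C[1][1] = 0×1 + 0×-2 = 0
Result: [[4, 4], [0, 0]]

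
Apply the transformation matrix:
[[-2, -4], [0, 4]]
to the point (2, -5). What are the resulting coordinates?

Matrix multiplication:
[[-2, -4], [0, 4]] × [2, -5]ᵀ
= [(-2)(2) + (-4)(-5), (0)(2) + (4)(-5)]ᵀ
= [16, -20]ᵀ
Result: (16, -20)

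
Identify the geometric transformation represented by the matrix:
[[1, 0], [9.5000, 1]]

This matrix represents: vertical shear with factor 9.5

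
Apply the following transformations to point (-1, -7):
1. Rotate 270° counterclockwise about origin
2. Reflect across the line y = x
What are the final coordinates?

Step 1: Rotate 270° → (-7, 1)
Step 2: Reflect across line y = x → (1, -7)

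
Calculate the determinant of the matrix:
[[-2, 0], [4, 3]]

For a 2×2 matrix [[a, b], [c, d]], det = ad - bc
det = (-2)(3) - (0)(4) = -6 - 0 = -6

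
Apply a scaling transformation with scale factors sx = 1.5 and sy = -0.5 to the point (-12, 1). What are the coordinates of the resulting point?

Scaling matrix:
[[1.50, 0], [0, -0.50]]
Result: (-12 × 1.5, 1 × -0.5) = (-18, -0.5)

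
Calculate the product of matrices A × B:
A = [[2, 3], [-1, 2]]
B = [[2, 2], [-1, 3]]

Matrix multiplication:
C[0][0] = 2×2 + 3×-1 = 1
C[0][1] = 2×2 + 3×3 = 13
C[1][0] = -1×2 + 2×-1 = -4
C[1][1] = -1×2 + 2×3 = 4
Result: [[1, 13], [-4, 4]]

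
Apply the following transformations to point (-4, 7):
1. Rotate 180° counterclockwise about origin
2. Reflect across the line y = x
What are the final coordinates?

Step 1: Rotate 180° → (4, -7)
Step 2: Reflect across line y = x → (-7, 4)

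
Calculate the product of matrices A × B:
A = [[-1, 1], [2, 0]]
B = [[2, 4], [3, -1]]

Matrix multiplication:
C[0][0] = -1×2 + 1×3 = 1
C[0][1] = -1×4 + 1×-1 = -5
C[1][0] = 2×2 + 0×3 = 4
C[1][1] = 2×4 + 0×-1 = 8
Result: [[1, -5], [4, 8]]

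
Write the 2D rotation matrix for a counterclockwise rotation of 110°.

Rotation matrix formula: [[cos θ, -sin θ], [sin θ, cos θ]]
For θ = 110°:
cos(110°) = -0.3420
sin(110°) = 0.9397
Result: [[-0.3420, -0.9397], [0.9397, -0.3420]]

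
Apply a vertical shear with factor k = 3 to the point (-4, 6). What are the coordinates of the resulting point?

Shear matrix for vertical shear with factor k = 3:
[[1, 0], [3, 1]]
Result: (-4, 6) → (-4, -6)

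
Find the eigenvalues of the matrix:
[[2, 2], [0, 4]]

Characteristic equation: det(A - λI) = 0
λ² - (trace)λ + (det) = 0
trace = 2 + 4 = 6, det = (2)(4) - (2)(0) = 8
λ² - (6)λ + (8) = 0
λ = (6 ± √((6)² - 4·(8))) / 2 = (6 ± √4) / 2
Solving: λ = 2, 4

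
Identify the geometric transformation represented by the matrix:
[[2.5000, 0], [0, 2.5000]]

This matrix represents: uniform scaling by factor 2.5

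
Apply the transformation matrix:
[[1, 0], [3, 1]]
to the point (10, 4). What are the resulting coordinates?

Matrix multiplication:
[[1, 0], [3, 1]] × [10, 4]ᵀ
= [(1)(10) + (0)(4), (3)(10) + (1)(4)]ᵀ
= [10, 34]ᵀ
Result: (10, 34)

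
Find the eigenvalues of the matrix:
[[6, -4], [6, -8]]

Characteristic equation: det(A - λI) = 0
λ² - (trace)λ + (det) = 0
trace = 6 + -8 = -2, det = (6)(-8) - (-4)(6) = -24
λ² - (-2)λ + (-24) = 0
λ = (-2 ± √((-2)² - 4·(-24))) / 2 = (-2 ± √100) / 2
Solving: λ = -6, 4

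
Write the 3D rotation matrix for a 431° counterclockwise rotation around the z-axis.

Rotation matrix for counterclockwise 431° around z-axis:
cos(431°) = 0.3256, sin(431°) = 0.9455
Result: [[0.3256, -0.9455, 0], [0.9455, 0.3256, 0], [0, 0, 1]]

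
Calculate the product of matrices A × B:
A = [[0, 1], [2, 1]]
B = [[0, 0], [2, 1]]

Matrix multiplication:
C[0][0] = 0×0 + 1×2 = 2
C[0][1] = 0×0 + 1×1 = 1
C[1][0] = 2×0 + 1×2 = 2
C[1][1] = 2×0 + 1×1 = 1
Result: [[2, 1], [2, 1]]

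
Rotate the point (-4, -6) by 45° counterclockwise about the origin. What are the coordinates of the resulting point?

Rotation matrix for 45°: [[cos 45°, -sin 45°], [sin 45°, cos 45°]] ≈ [[0.707107, -0.707107], [0.707107, 0.707107]]
[[0.707107, -0.707107], [0.707107, 0.707107]] × [-4, -6]ᵀ ≈ [1.4142, -7.0711]ᵀ
Result: (1.4142, -7.0711)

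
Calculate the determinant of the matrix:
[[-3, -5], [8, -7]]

For a 2×2 matrix [[a, b], [c, d]], det = ad - bc
det = (-3)(-7) - (-5)(8) = 21 - -40 = 61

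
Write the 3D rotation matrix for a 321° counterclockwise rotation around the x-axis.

Rotation matrix for counterclockwise 321° around x-axis:
cos(321°) = 0.7771, sin(321°) = -0.6293
Result: [[1, 0, 0], [0, 0.7771, 0.6293], [0, -0.6293, 0.7771]]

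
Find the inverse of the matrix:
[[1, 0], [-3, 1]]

For [[a,b],[c,d]], inverse = (1/det)·[[d,-b],[-c,a]]
det = (1)(1) - (0)(-3) = 1 - 0 = 1
Inverse = [[1, 0], [3, 1]]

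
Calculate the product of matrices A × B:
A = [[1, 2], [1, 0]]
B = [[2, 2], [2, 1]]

Matrix multiplication:
C[0][0] = 1×2 + 2×2 = 6
C[0][1] = 1×2 + 2×1 = 4
C[1][0] = 1×2 + 0×2 = 2
C[1][1] = 1×2 + 0×1 = 2
Result: [[6, 4], [2, 2]]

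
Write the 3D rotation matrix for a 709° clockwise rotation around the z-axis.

Rotation matrix for clockwise 709° around z-axis:
A clockwise rotation by 709° is a counterclockwise rotation by -709°.
cos(-709°) = 0.9816, sin(-709°) = 0.1908
Result: [[0.9816, -0.1908, 0], [0.1908, 0.9816, 0], [0, 0, 1]]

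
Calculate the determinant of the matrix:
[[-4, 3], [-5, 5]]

For a 2×2 matrix [[a, b], [c, d]], det = ad - bc
det = (-4)(5) - (3)(-5) = -20 - -15 = -5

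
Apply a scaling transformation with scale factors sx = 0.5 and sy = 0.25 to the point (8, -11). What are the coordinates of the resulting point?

Scaling matrix:
[[0.50, 0], [0, 0.25]]
Result: (8 × 0.5, -11 × 0.25) = (4, -2.75)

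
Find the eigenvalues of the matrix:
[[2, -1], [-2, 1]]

Characteristic equation: det(A - λI) = 0
λ² - (trace)λ + (det) = 0
trace = 2 + 1 = 3, det = (2)(1) - (-1)(-2) = 0
λ² - (3)λ + (0) = 0
λ = (3 ± √((3)² - 4·(0))) / 2 = (3 ± √9) / 2
Solving: λ = 0, 3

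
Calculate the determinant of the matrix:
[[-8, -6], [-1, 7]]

For a 2×2 matrix [[a, b], [c, d]], det = ad - bc
det = (-8)(7) - (-6)(-1) = -56 - 6 = -62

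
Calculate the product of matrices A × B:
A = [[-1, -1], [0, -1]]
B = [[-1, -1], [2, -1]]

Matrix multiplication:
C[0][0] = -1×-1 + -1×2 = -1
C[0][1] = -1×-1 + -1×-1 = 2
C[1][0] = 0×-1 + -1×2 = -2
C[1][1] = 0×-1 + -1×-1 = 1
Result: [[-1, 2], [-2, 1]]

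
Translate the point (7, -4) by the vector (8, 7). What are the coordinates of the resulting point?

Translation by (8, 7) (homogeneous matrix [[1, 0, 8], [0, 1, 7], [0, 0, 1]]):
x' = 7 + 8 = 15
y' = -4 + 7 = 3
Result: (15, 3)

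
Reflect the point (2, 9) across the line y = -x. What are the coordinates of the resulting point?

Reflection across line y = -x: (2, 9) → (-9, -2)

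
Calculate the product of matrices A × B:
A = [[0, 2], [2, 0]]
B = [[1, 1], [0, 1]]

Matrix multiplication:
C[0][0] = 0×1 + 2×0 = 0
C[0][1] = 0×1 + 2×1 = 2
C[1][0] = 2×1 + 0×0 = 2
C[1][1] = 2×1 + 0×1 = 2
Result: [[0, 2], [2, 2]]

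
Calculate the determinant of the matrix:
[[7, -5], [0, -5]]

For a 2×2 matrix [[a, b], [c, d]], det = ad - bc
det = (7)(-5) - (-5)(0) = -35 - 0 = -35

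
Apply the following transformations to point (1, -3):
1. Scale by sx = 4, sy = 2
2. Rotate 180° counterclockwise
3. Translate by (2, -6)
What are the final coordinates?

Step 1: Scale → (4, -6)
Step 2: Rotate 180° → (-4, 6)
Step 3: Translate → (-2, 0)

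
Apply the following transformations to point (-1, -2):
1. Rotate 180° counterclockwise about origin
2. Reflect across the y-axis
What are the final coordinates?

Step 1: Rotate 180° → (1, 2)
Step 2: Reflect across y-axis → (-1, 2)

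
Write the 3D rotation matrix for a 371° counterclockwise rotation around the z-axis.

Rotation matrix for counterclockwise 371° around z-axis:
cos(371°) = 0.9816, sin(371°) = 0.1908
Result: [[0.9816, -0.1908, 0], [0.1908, 0.9816, 0], [0, 0, 1]]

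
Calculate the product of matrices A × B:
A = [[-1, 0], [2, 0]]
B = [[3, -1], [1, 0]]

Matrix multiplication:
C[0][0] = -1×3 + 0×1 = -3
C[0][1] = -1×-1 + 0×0 = 1
C[1][0] = 2×3 + 0×1 = 6
C[1][1] = 2×-1 + 0×0 = -2
Result: [[-3, 1], [6, -2]]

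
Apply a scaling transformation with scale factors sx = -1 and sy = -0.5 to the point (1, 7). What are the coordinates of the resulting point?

Scaling matrix:
[[-1, 0], [0, -0.50]]
Result: (1 × -1, 7 × -0.5) = (-1, -3.5)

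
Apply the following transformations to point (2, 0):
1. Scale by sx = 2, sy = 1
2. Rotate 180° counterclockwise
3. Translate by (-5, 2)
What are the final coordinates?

Step 1: Scale → (4, 0)
Step 2: Rotate 180° → (-4, 0)
Step 3: Translate → (-9, 2)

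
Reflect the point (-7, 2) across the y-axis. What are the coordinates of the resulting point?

Reflection across y-axis: (-7, 2) → (7, 2)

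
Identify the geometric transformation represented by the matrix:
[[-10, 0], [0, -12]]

This matrix represents: non-uniform scaling by sx = -10, sy = -12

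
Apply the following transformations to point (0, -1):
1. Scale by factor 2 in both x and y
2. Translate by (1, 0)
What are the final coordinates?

Step 1: Scale (0, -1) by 2 → (0, -2)
Step 2: Translate by (1, 0) → (1, -2)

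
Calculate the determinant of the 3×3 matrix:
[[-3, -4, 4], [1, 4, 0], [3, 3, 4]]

Expansion along first row:
det = -3·det([[4,0],[3,4]]) - -4·det([[1,0],[3,4]]) + 4·det([[1,4],[3,3]])
    = -3·(4·4 - 0·3) - -4·(1·4 - 0·3) + 4·(1·3 - 4·3)
    = -3·16 - -4·4 + 4·-9
    = -48 + 16 + -36 = -68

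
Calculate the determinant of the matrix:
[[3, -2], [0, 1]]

For a 2×2 matrix [[a, b], [c, d]], det = ad - bc
det = (3)(1) - (-2)(0) = 3 - 0 = 3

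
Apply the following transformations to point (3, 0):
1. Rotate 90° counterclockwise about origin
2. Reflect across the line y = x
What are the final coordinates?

Step 1: Rotate 90° → (0, 3)
Step 2: Reflect across line y = x → (3, 0)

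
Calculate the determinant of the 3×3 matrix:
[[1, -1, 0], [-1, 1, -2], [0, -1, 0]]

Expansion along first row:
det = 1·det([[1,-2],[-1,0]]) - -1·det([[-1,-2],[0,0]]) + 0·det([[-1,1],[0,-1]])
    = 1·(1·0 - -2·-1) - -1·(-1·0 - -2·0) + 0·(-1·-1 - 1·0)
    = 1·-2 - -1·0 + 0·1
    = -2 + 0 + 0 = -2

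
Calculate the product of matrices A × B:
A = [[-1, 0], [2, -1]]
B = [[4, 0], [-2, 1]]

Matrix multiplication:
C[0][0] = -1×4 + 0×-2 = -4
C[0][1] = -1×0 + 0×1 = 0
C[1][0] = 2×4 + -1×-2 = 10
C[1][1] = 2×0 + -1×1 = -1
Result: [[-4, 0], [10, -1]]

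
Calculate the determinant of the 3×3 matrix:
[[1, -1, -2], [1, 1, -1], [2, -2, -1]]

Expansion along first row:
det = 1·det([[1,-1],[-2,-1]]) - -1·det([[1,-1],[2,-1]]) + -2·det([[1,1],[2,-2]])
    = 1·(1·-1 - -1·-2) - -1·(1·-1 - -1·2) + -2·(1·-2 - 1·2)
    = 1·-3 - -1·1 + -2·-4
    = -3 + 1 + 8 = 6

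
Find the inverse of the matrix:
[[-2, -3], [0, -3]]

For [[a,b],[c,d]], inverse = (1/det)·[[d,-b],[-c,a]]
det = (-2)(-3) - (-3)(0) = 6 - 0 = 6
Inverse = (1/6)·[[-3, 3], [0, -2]]
= [[-1/2, 1/2], [0, -1/3]]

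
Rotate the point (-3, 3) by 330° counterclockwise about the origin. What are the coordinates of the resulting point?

Rotation matrix for 330°: [[cos 330°, -sin 330°], [sin 330°, cos 330°]] ≈ [[0.866025, 0.500000], [-0.500000, 0.866025]]
[[0.866025, 0.500000], [-0.500000, 0.866025]] × [-3, 3]ᵀ ≈ [-1.0981, 4.0981]ᵀ
Result: (-1.0981, 4.0981)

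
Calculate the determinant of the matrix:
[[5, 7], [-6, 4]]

For a 2×2 matrix [[a, b], [c, d]], det = ad - bc
det = (5)(4) - (7)(-6) = 20 - -42 = 62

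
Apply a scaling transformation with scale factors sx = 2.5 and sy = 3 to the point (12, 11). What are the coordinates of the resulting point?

Scaling matrix:
[[2.50, 0], [0, 3]]
Result: (12 × 2.5, 11 × 3) = (30, 33)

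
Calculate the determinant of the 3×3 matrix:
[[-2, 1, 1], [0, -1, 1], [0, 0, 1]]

Expansion along first row:
det = -2·det([[-1,1],[0,1]]) - 1·det([[0,1],[0,1]]) + 1·det([[0,-1],[0,0]])
    = -2·(-1·1 - 1·0) - 1·(0·1 - 1·0) + 1·(0·0 - -1·0)
    = -2·-1 - 1·0 + 1·0
    = 2 + 0 + 0 = 2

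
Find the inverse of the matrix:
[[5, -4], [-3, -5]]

For [[a,b],[c,d]], inverse = (1/det)·[[d,-b],[-c,a]]
det = (5)(-5) - (-4)(-3) = -25 - 12 = -37
Inverse = (1/-37)·[[-5, 4], [3, 5]]
= [[5/37, -4/37], [-3/37, -5/37]]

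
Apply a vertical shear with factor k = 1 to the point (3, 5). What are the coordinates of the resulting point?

Shear matrix for vertical shear with factor k = 1:
[[1, 0], [1, 1]]
Result: (3, 5) → (3, 8)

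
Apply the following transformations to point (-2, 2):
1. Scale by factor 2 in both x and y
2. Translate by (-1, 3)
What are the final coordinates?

Step 1: Scale (-2, 2) by 2 → (-4, 4)
Step 2: Translate by (-1, 3) → (-5, 7)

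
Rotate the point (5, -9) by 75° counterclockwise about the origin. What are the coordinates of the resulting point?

Rotation matrix for 75°: [[cos 75°, -sin 75°], [sin 75°, cos 75°]] ≈ [[0.258819, -0.965926], [0.965926, 0.258819]]
[[0.258819, -0.965926], [0.965926, 0.258819]] × [5, -9]ᵀ ≈ [9.9874, 2.5003]ᵀ
Result: (9.9874, 2.5003)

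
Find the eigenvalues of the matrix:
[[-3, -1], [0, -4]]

Characteristic equation: det(A - λI) = 0
λ² - (trace)λ + (det) = 0
trace = -3 + -4 = -7, det = (-3)(-4) - (-1)(0) = 12
λ² - (-7)λ + (12) = 0
λ = (-7 ± √((-7)² - 4·(12))) / 2 = (-7 ± √1) / 2
Solving: λ = -4, -3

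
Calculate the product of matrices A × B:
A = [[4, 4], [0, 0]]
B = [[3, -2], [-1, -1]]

Matrix multiplication:
C[0][0] = 4×3 + 4×-1 = 8
C[0][1] = 4×-2 + 4×-1 = -12
C[1][0] = 0×3 + 0×-1 = 0
C[1][1] = 0×-2 + 0×-1 = 0
Result: [[8, -12], [0, 0]]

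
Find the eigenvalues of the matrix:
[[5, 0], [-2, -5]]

Characteristic equation: det(A - λI) = 0
λ² - (trace)λ + (det) = 0
trace = 5 + -5 = 0, det = (5)(-5) - (0)(-2) = -25
λ² - (0)λ + (-25) = 0
λ = (0 ± √((0)² - 4·(-25))) / 2 = (0 ± √100) / 2
Solving: λ = -5, 5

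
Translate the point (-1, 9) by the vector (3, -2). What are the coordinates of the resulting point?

Translation by (3, -2) (homogeneous matrix [[1, 0, 3], [0, 1, -2], [0, 0, 1]]):
x' = -1 + 3 = 2
y' = 9 + -2 = 7
Result: (2, 7)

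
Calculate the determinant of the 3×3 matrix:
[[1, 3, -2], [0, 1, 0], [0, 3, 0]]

Expansion along first row:
det = 1·det([[1,0],[3,0]]) - 3·det([[0,0],[0,0]]) + -2·det([[0,1],[0,3]])
    = 1·(1·0 - 0·3) - 3·(0·0 - 0·0) + -2·(0·3 - 1·0)
    = 1·0 - 3·0 + -2·0
    = 0 + 0 + 0 = 0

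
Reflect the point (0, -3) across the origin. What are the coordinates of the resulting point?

Reflection across origin: (0, -3) → (0, 3)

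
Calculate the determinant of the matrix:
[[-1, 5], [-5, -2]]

For a 2×2 matrix [[a, b], [c, d]], det = ad - bc
det = (-1)(-2) - (5)(-5) = 2 - -25 = 27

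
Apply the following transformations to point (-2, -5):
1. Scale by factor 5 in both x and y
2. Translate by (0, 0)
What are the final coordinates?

Step 1: Scale (-2, -5) by 5 → (-10, -25)
Step 2: Translate by (0, 0) → (-10, -25)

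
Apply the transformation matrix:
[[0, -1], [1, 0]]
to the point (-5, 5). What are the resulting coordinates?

Matrix multiplication:
[[0, -1], [1, 0]] × [-5, 5]ᵀ
= [(0)(-5) + (-1)(5), (1)(-5) + (0)(5)]ᵀ
= [-5, -5]ᵀ
Result: (-5, -5)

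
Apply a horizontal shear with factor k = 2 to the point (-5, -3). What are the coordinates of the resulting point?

Shear matrix for horizontal shear with factor k = 2:
[[1, 2], [0, 1]]
Result: (-5, -3) → (-11, -3)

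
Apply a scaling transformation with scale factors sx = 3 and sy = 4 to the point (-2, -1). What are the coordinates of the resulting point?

Scaling matrix:
[[3, 0], [0, 4]]
Result: (-2 × 3, -1 × 4) = (-6, -4)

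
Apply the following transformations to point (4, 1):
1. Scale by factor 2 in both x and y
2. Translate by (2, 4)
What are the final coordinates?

Step 1: Scale (4, 1) by 2 → (8, 2)
Step 2: Translate by (2, 4) → (10, 6)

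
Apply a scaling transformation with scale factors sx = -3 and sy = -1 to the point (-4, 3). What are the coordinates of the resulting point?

Scaling matrix:
[[-3, 0], [0, -1]]
Result: (-4 × -3, 3 × -1) = (12, -3)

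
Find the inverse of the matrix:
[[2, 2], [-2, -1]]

For [[a,b],[c,d]], inverse = (1/det)·[[d,-b],[-c,a]]
det = (2)(-1) - (2)(-2) = -2 - -4 = 2
Inverse = (1/2)·[[-1, -2], [2, 2]]
= [[-1/2, -1], [1, 1]]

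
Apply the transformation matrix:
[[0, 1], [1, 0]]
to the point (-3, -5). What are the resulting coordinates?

Matrix multiplication:
[[0, 1], [1, 0]] × [-3, -5]ᵀ
= [(0)(-3) + (1)(-5), (1)(-3) + (0)(-5)]ᵀ
= [-5, -3]ᵀ
Result: (-5, -3)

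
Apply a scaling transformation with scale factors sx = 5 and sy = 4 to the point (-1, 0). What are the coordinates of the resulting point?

Scaling matrix:
[[5, 0], [0, 4]]
Result: (-1 × 5, 0 × 4) = (-5, 0)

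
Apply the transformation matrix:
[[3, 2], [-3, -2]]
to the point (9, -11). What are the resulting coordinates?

Matrix multiplication:
[[3, 2], [-3, -2]] × [9, -11]ᵀ
= [(3)(9) + (2)(-11), (-3)(9) + (-2)(-11)]ᵀ
= [5, -5]ᵀ
Result: (5, -5)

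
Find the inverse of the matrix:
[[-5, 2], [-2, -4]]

For [[a,b],[c,d]], inverse = (1/det)·[[d,-b],[-c,a]]
det = (-5)(-4) - (2)(-2) = 20 - -4 = 24
Inverse = (1/24)·[[-4, -2], [2, -5]]
= [[-1/6, -1/12], [1/12, -5/24]]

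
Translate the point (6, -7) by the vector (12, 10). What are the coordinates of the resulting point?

Translation by (12, 10) (homogeneous matrix [[1, 0, 12], [0, 1, 10], [0, 0, 1]]):
x' = 6 + 12 = 18
y' = -7 + 10 = 3
Result: (18, 3)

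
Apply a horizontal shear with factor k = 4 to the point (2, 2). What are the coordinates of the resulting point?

Shear matrix for horizontal shear with factor k = 4:
[[1, 4], [0, 1]]
Result: (2, 2) → (10, 2)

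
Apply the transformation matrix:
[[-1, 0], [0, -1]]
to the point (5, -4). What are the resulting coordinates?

Matrix multiplication:
[[-1, 0], [0, -1]] × [5, -4]ᵀ
= [(-1)(5) + (0)(-4), (0)(5) + (-1)(-4)]ᵀ
= [-5, 4]ᵀ
Result: (-5, 4)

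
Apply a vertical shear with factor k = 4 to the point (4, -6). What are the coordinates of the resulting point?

Shear matrix for vertical shear with factor k = 4:
[[1, 0], [4, 1]]
Result: (4, -6) → (4, 10)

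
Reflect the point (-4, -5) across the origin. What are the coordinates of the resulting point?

Reflection across origin: (-4, -5) → (4, 5)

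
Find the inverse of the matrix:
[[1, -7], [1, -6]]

For [[a,b],[c,d]], inverse = (1/det)·[[d,-b],[-c,a]]
det = (1)(-6) - (-7)(1) = -6 - -7 = 1
Inverse = [[-6, 7], [-1, 1]]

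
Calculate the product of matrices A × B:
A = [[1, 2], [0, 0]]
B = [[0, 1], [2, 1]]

Matrix multiplication:
C[0][0] = 1×0 + 2×2 = 4
C[0][1] = 1×1 + 2×1 = 3
C[1][0] = 0×0 + 0×2 = 0
C[1][1] = 0×1 + 0×1 = 0
Result: [[4, 3], [0, 0]]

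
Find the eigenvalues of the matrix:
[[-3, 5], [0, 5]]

Characteristic equation: det(A - λI) = 0
λ² - (trace)λ + (det) = 0
trace = -3 + 5 = 2, det = (-3)(5) - (5)(0) = -15
λ² - (2)λ + (-15) = 0
λ = (2 ± √((2)² - 4·(-15))) / 2 = (2 ± √64) / 2
Solving: λ = -3, 5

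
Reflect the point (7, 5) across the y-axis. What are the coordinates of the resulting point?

Reflection across y-axis: (7, 5) → (-7, 5)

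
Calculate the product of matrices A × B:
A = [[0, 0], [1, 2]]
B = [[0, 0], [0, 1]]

Matrix multiplication:
C[0][0] = 0×0 + 0×0 = 0
C[0][1] = 0×0 + 0×1 = 0
C[1][0] = 1×0 + 2×0 = 0
C[1][1] = 1×0 + 2×1 = 2
Result: [[0, 0], [0, 2]]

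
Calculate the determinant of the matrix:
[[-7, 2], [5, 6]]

For a 2×2 matrix [[a, b], [c, d]], det = ad - bc
det = (-7)(6) - (2)(5) = -42 - 10 = -52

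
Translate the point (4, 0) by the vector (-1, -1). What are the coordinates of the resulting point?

Translation by (-1, -1) (homogeneous matrix [[1, 0, -1], [0, 1, -1], [0, 0, 1]]):
x' = 4 + -1 = 3
y' = 0 + -1 = -1
Result: (3, -1)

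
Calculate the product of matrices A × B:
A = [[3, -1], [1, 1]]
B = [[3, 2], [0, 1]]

Matrix multiplication:
C[0][0] = 3×3 + -1×0 = 9
C[0][1] = 3×2 + -1×1 = 5
C[1][0] = 1×3 + 1×0 = 3
C[1][1] = 1×2 + 1×1 = 3
Result: [[9, 5], [3, 3]]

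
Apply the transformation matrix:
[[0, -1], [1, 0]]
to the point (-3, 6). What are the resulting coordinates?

Matrix multiplication:
[[0, -1], [1, 0]] × [-3, 6]ᵀ
= [(0)(-3) + (-1)(6), (1)(-3) + (0)(6)]ᵀ
= [-6, -3]ᵀ
Result: (-6, -3)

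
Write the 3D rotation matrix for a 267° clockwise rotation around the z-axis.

Rotation matrix for clockwise 267° around z-axis:
A clockwise rotation by 267° is a counterclockwise rotation by -267°.
cos(-267°) = -0.0523, sin(-267°) = 0.9986
Result: [[-0.0523, -0.9986, 0], [0.9986, -0.0523, 0], [0, 0, 1]]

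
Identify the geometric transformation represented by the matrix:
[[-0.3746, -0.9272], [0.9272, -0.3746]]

This matrix represents: rotation by 112° counterclockwise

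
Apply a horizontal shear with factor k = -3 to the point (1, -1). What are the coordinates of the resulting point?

Shear matrix for horizontal shear with factor k = -3:
[[1, -3], [0, 1]]
Result: (1, -1) → (4, -1)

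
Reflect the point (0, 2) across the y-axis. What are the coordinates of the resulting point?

Reflection across y-axis: (0, 2) → (0, 2)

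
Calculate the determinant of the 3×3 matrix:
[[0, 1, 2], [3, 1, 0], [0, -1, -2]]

Expansion along first row:
det = 0·det([[1,0],[-1,-2]]) - 1·det([[3,0],[0,-2]]) + 2·det([[3,1],[0,-1]])
    = 0·(1·-2 - 0·-1) - 1·(3·-2 - 0·0) + 2·(3·-1 - 1·0)
    = 0·-2 - 1·-6 + 2·-3
    = 0 + 6 + -6 = 0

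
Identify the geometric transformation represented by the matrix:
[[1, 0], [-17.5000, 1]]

This matrix represents: vertical shear with factor -17.5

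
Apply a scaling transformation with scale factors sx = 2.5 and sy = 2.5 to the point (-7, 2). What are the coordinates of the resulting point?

Scaling matrix:
[[2.50, 0], [0, 2.50]]
Result: (-7 × 2.5, 2 × 2.5) = (-17.5, 5)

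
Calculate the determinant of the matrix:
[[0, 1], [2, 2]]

For a 2×2 matrix [[a, b], [c, d]], det = ad - bc
det = (0)(2) - (1)(2) = 0 - 2 = -2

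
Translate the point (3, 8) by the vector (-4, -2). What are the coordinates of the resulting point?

Translation by (-4, -2) (homogeneous matrix [[1, 0, -4], [0, 1, -2], [0, 0, 1]]):
x' = 3 + -4 = -1
y' = 8 + -2 = 6
Result: (-1, 6)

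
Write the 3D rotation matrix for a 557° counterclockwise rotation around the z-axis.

Rotation matrix for counterclockwise 557° around z-axis:
cos(557°) = -0.9563, sin(557°) = -0.2924
Result: [[-0.9563, 0.2924, 0], [-0.2924, -0.9563, 0], [0, 0, 1]]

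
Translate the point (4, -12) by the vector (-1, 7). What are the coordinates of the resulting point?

Translation by (-1, 7) (homogeneous matrix [[1, 0, -1], [0, 1, 7], [0, 0, 1]]):
x' = 4 + -1 = 3
y' = -12 + 7 = -5
Result: (3, -5)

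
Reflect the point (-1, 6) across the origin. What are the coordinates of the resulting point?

Reflection across origin: (-1, 6) → (1, -6)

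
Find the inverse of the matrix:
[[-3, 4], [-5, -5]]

For [[a,b],[c,d]], inverse = (1/det)·[[d,-b],[-c,a]]
det = (-3)(-5) - (4)(-5) = 15 - -20 = 35
Inverse = (1/35)·[[-5, -4], [5, -3]]
= [[-1/7, -4/35], [1/7, -3/35]]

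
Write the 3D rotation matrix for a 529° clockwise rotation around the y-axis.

Rotation matrix for clockwise 529° around y-axis:
A clockwise rotation by 529° is a counterclockwise rotation by -529°.
cos(-529°) = -0.9816, sin(-529°) = -0.1908
Result: [[-0.9816, 0, -0.1908], [0, 1, 0], [0.1908, 0, -0.9816]]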